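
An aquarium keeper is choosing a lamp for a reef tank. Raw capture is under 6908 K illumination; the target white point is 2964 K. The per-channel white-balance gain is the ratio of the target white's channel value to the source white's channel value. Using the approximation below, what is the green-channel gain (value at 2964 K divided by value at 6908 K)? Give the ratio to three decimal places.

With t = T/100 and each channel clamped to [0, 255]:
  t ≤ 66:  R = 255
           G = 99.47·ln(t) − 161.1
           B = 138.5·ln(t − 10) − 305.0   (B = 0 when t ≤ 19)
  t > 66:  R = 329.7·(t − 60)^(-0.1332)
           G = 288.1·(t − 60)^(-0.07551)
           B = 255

0.722

At 6908 K (t = 69.08):
  G = 288.1·(69.08 − 60)^(-0.07551) = 288.1·9.08^(-0.07551) = 288.1·0.84655 = 243.892.
At 2964 K (t = 29.64):
  G = 99.47·ln 29.64 − 161.1 = 99.47·3.3891 − 161.1 = 176.016.
Gain = 176.016 / 243.892 = 0.7217 → 0.722.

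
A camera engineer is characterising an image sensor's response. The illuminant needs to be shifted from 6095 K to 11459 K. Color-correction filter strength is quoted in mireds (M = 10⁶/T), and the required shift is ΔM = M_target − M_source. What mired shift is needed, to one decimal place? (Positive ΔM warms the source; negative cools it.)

M_source = 10⁶/6095 = 164.069; M_target = 10⁶/11459 = 87.268.
ΔM = 87.268 − 164.069 = -76.801 → -76.8 mireds, a cooling shift.

-76.8 mireds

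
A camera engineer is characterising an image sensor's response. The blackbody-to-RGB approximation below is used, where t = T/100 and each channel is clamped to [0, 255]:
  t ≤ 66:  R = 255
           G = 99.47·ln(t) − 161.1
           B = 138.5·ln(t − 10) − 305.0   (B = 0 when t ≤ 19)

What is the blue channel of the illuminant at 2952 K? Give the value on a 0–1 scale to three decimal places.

0.418

t = 2952/100 = 29.52; the t ≤ 66 branch applies.
B = 138.5·ln(29.52 − 10) − 305.0 = 138.5·ln 19.52 − 305.0 = 138.5·2.9714 − 305.0 = 106.544.
On a 0–1 scale: 106.544/255 = 0.4178 → 0.418.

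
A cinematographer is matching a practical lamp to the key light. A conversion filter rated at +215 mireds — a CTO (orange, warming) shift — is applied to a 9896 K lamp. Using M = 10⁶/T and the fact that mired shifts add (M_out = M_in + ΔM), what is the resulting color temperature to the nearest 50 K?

M_in = 10⁶/9896 = 101.05 mireds.
M_out = 101.05 + (+215) = 316.05 mireds.
T_out = 10⁶/316.05 = 3164.0 K → 3150 K.

3150 K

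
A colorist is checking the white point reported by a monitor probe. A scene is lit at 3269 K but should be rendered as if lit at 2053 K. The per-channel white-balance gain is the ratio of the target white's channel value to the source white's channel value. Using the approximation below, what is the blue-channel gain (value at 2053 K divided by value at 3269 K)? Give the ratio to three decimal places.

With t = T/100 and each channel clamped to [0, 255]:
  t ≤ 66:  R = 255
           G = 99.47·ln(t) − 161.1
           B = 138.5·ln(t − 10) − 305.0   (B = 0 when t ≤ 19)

At 3269 K (t = 32.69):
  B = 138.5·ln(32.69 − 10) − 305.0 = 138.5·ln 22.69 − 305.0 = 138.5·3.1219 − 305.0 = 127.387.
At 2053 K (t = 20.53):
  B = 138.5·ln(20.53 − 10) − 305.0 = 138.5·ln 10.53 − 305.0 = 138.5·2.3542 − 305.0 = 21.061.
Gain = 21.061 / 127.387 = 0.1653 → 0.165.

0.165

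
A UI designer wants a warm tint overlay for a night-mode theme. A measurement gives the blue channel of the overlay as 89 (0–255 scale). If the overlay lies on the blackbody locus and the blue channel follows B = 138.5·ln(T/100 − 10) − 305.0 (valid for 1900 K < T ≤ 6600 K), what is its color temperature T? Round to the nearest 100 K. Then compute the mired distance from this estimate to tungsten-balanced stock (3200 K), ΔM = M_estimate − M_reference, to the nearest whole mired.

+58 mireds

ln(t − 10) = (89 + 305.0) / 138.5 = 2.8448.
t − 10 = e^2.8448 = 17.198, so t = 27.198.
T = 100·t = 2720 K → 2700 K to the nearest 100 K.
M_estimate = 10⁶/2700 = 370.37; M_reference = 10⁶/3200 = 312.50.
ΔM = 370.37 − 312.50 = 57.87 → +58 mireds.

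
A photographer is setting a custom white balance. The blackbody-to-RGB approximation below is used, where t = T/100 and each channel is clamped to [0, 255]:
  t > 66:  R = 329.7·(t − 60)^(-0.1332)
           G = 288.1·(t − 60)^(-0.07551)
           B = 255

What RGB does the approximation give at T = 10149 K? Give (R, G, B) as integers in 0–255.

t = 10149/100 = 101.49; the t > 66 branch applies.
R = 329.7·(101.49 − 60)^(-0.1332) = 329.7·41.49^(-0.1332) = 329.7·0.60882 = 200.728.
G = 288.1·(101.49 − 60)^(-0.07551) = 288.1·41.49^(-0.07551) = 288.1·0.75480 = 217.456.
B = 255 by definition for t > 66.
Rounded: (201, 217, 255).

(201, 217, 255)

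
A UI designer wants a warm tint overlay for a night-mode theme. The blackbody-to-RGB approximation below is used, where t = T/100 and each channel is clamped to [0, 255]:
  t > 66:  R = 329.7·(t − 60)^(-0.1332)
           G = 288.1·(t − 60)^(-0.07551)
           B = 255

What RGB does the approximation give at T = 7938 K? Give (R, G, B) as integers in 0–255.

(222, 230, 255)

t = 7938/100 = 79.38; the t > 66 branch applies.
R = 329.7·(79.38 − 60)^(-0.1332) = 329.7·19.38^(-0.1332) = 329.7·0.67379 = 222.149.
G = 288.1·(79.38 − 60)^(-0.07551) = 288.1·19.38^(-0.07551) = 288.1·0.79945 = 230.322.
B = 255 by definition for t > 66.
Rounded: (222, 230, 255).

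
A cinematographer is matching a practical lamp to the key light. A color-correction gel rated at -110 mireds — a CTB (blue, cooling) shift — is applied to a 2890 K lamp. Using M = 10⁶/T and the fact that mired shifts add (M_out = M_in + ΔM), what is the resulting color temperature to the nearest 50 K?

M_in = 10⁶/2890 = 346.02 mireds.
M_out = 346.02 + (-110) = 236.02 mireds.
T_out = 10⁶/236.02 = 4236.9 K → 4250 K.

4250 K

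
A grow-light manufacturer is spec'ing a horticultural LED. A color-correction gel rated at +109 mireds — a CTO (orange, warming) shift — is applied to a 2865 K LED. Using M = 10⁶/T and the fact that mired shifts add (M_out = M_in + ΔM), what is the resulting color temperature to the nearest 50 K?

M_in = 10⁶/2865 = 349.04 mireds.
M_out = 349.04 + (+109) = 458.04 mireds.
T_out = 10⁶/458.04 = 2183.2 K → 2200 K.

2200 K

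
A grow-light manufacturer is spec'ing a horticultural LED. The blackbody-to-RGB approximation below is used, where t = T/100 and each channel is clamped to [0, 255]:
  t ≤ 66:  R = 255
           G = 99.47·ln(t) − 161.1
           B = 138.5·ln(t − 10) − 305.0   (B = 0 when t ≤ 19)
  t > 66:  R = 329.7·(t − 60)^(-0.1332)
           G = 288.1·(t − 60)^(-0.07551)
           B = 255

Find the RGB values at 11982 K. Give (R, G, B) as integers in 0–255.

t = 11982/100 = 119.82; the t > 66 branch applies.
R = 329.7·(119.82 − 60)^(-0.1332) = 329.7·59.82^(-0.1332) = 329.7·0.57986 = 191.180.
G = 288.1·(119.82 − 60)^(-0.07551) = 288.1·59.82^(-0.07551) = 288.1·0.73423 = 211.531.
B = 255 by definition for t > 66.
Rounded: (191, 212, 255).

(191, 212, 255)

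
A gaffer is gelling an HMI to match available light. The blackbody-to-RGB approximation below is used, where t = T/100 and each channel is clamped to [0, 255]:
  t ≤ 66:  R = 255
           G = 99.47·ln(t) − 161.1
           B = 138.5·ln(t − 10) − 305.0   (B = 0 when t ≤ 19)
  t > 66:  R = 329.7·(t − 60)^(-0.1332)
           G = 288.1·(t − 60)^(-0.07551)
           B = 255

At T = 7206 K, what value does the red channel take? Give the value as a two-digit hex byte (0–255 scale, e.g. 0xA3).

t = 7206/100 = 72.06; the t > 66 branch applies.
R = 329.7·(72.06 − 60)^(-0.1332) = 329.7·12.06^(-0.1332) = 329.7·0.71774 = 236.637.
Rounded: 237; in hex, 0xED.

0xED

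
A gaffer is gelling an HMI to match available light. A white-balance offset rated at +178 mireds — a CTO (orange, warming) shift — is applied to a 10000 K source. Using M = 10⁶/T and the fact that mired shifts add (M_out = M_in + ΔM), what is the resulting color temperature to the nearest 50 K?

M_in = 10⁶/10000 = 100.00 mireds.
M_out = 100.00 + (+178) = 278.00 mireds.
T_out = 10⁶/278.00 = 3597.1 K → 3600 K.

3600 K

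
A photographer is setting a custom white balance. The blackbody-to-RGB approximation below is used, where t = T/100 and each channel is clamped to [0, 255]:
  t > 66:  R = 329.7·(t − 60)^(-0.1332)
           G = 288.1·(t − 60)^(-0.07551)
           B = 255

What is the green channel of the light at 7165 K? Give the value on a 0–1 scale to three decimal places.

0.939

t = 7165/100 = 71.65; the t > 66 branch applies.
G = 288.1·(71.65 − 60)^(-0.07551) = 288.1·11.65^(-0.07551) = 288.1·0.83077 = 239.345.
On a 0–1 scale: 239.345/255 = 0.9386 → 0.939.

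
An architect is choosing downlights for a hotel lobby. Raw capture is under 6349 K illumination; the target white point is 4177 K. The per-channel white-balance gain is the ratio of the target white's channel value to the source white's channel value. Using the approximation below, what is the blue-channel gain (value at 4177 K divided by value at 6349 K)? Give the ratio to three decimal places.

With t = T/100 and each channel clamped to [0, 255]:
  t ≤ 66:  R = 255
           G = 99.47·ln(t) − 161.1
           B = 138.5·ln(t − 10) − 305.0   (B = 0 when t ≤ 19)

At 6349 K (t = 63.49):
  B = 138.5·ln(63.49 − 10) − 305.0 = 138.5·ln 53.49 − 305.0 = 138.5·3.9795 − 305.0 = 246.160.
At 4177 K (t = 41.77):
  B = 138.5·ln(41.77 − 10) − 305.0 = 138.5·ln 31.77 − 305.0 = 138.5·3.4585 − 305.0 = 174.005.
Gain = 174.005 / 246.160 = 0.7069 → 0.707.

0.707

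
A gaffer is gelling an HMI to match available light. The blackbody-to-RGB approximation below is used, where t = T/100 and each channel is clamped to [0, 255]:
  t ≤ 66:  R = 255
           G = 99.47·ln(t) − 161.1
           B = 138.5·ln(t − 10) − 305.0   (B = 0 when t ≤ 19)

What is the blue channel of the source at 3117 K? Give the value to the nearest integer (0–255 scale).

118

t = 3117/100 = 31.17; the t ≤ 66 branch applies.
B = 138.5·ln(31.17 − 10) − 305.0 = 138.5·ln 21.17 − 305.0 = 138.5·3.0526 − 305.0 = 117.783.
Rounded: 118.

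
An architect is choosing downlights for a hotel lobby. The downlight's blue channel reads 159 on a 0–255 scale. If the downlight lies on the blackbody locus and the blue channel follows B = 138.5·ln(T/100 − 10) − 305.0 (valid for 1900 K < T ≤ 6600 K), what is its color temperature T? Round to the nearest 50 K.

3850 K

ln(t − 10) = (159 + 305.0) / 138.5 = 3.3502.
t − 10 = e^3.3502 = 28.508, so t = 38.508.
T = 100·t = 3851 K → 3850 K to the nearest 50 K.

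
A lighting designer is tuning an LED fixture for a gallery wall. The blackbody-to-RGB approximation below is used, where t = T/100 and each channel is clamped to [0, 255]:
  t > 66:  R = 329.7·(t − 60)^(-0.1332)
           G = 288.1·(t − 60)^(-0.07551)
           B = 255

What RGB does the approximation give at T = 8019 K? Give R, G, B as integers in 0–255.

R=221, G=230, B=255

t = 8019/100 = 80.19; the t > 66 branch applies.
R = 329.7·(80.19 − 60)^(-0.1332) = 329.7·20.19^(-0.1332) = 329.7·0.67013 = 220.940.
G = 288.1·(80.19 − 60)^(-0.07551) = 288.1·20.19^(-0.07551) = 288.1·0.79698 = 229.611.
B = 255 by definition for t > 66.
Rounded: (221, 230, 255).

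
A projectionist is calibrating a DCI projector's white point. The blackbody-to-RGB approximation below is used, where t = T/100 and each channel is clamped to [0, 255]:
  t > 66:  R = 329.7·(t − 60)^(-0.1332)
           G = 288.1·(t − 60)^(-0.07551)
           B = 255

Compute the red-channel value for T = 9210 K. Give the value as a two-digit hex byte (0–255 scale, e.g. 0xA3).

t = 9210/100 = 92.1; the t > 66 branch applies.
R = 329.7·(92.1 − 60)^(-0.1332) = 329.7·32.1^(-0.1332) = 329.7·0.62999 = 207.708.
Rounded: 208; in hex, 0xD0.

0xD0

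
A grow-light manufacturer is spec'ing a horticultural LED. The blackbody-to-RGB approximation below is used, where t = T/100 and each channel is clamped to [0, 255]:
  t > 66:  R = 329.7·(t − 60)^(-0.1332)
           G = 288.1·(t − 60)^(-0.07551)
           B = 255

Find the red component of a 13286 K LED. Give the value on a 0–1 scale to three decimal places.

t = 13286/100 = 132.86; the t > 66 branch applies.
R = 329.7·(132.86 − 60)^(-0.1332) = 329.7·72.86^(-0.1332) = 329.7·0.56483 = 186.224.
On a 0–1 scale: 186.224/255 = 0.7303 → 0.730.

0.730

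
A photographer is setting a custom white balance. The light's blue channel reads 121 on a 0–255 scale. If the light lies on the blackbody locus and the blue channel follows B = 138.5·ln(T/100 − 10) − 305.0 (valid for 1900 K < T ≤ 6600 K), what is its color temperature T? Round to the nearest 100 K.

ln(t − 10) = (121 + 305.0) / 138.5 = 3.0758.
t − 10 = e^3.0758 = 21.667, so t = 31.667.
T = 100·t = 3167 K → 3200 K to the nearest 100 K.

3200 K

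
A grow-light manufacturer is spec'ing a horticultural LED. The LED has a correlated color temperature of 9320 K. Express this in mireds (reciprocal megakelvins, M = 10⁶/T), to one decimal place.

107.3 mireds

M = 10⁶ / 9320 = 107.296 → 107.3 mireds.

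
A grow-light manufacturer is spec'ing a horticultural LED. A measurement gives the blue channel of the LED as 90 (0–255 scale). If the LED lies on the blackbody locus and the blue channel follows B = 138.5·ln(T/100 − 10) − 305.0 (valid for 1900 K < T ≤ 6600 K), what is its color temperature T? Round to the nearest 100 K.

2700 K

ln(t − 10) = (90 + 305.0) / 138.5 = 2.8520.
t − 10 = e^2.8520 = 17.322, so t = 27.322.
T = 100·t = 2732 K → 2700 K to the nearest 100 K.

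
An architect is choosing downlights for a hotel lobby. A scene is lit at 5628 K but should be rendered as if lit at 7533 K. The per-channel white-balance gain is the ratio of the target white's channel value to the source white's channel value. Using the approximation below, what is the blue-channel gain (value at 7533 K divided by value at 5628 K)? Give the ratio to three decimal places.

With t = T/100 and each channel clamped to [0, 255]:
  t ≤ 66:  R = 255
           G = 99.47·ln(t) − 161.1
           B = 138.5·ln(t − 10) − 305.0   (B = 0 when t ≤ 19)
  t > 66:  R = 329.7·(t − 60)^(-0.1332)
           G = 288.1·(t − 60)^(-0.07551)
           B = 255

1.128

At 5628 K (t = 56.28):
  B = 138.5·ln(56.28 − 10) − 305.0 = 138.5·ln 46.28 − 305.0 = 138.5·3.8347 − 305.0 = 226.107.
At 7533 K (t = 75.33):
  B = 255 by definition for t > 66.
Gain = 255.000 / 226.107 = 1.1278 → 1.128.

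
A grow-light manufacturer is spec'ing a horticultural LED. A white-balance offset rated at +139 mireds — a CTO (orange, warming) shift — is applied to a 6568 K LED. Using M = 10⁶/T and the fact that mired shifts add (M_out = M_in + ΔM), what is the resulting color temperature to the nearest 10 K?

M_in = 10⁶/6568 = 152.25 mireds.
M_out = 152.25 + (+139) = 291.25 mireds.
T_out = 10⁶/291.25 = 3433.4 K → 3430 K.

3430 K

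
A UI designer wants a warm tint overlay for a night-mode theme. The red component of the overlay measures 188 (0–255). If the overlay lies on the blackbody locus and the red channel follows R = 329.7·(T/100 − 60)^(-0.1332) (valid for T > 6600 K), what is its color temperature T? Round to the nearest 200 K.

12800 K

(t − 60)^(-0.1332) = 188/329.7 = 0.57022.
t − 60 = 0.57022^(1/-0.1332) = 0.57022^(-7.508) = 67.848, so t = 127.848.
T = 100·t = 12785 K → 12800 K to the nearest 200 K.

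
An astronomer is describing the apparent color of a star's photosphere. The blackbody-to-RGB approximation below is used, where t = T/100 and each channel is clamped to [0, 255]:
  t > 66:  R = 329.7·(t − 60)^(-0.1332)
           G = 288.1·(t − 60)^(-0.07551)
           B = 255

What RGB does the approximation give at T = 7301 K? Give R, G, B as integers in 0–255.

R=234, G=237, B=255

t = 7301/100 = 73.01; the t > 66 branch applies.
R = 329.7·(73.01 − 60)^(-0.1332) = 329.7·13.01^(-0.1332) = 329.7·0.71052 = 234.259.
G = 288.1·(73.01 − 60)^(-0.07551) = 288.1·13.01^(-0.07551) = 288.1·0.82387 = 237.358.
B = 255 by definition for t > 66.
Rounded: (234, 237, 255).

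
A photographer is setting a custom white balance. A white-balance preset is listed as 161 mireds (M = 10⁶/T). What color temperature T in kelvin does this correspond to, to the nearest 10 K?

T = 10⁶ / 161 = 6211.18 K → 6210 K.

6210 K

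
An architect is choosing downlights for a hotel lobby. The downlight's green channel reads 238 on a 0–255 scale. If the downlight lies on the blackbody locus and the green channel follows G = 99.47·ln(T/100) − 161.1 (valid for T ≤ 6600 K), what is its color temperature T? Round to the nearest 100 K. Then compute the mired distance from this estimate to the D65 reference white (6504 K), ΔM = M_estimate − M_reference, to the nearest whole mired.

+28 mireds

ln t = (238 + 161.1) / 99.47 = 4.0123.
t = e^4.0123 = 55.272.
T = 100·t = 5527 K → 5500 K to the nearest 100 K.
M_estimate = 10⁶/5500 = 181.82; M_reference = 10⁶/6504 = 153.75.
ΔM = 181.82 − 153.75 = 28.07 → +28 mireds.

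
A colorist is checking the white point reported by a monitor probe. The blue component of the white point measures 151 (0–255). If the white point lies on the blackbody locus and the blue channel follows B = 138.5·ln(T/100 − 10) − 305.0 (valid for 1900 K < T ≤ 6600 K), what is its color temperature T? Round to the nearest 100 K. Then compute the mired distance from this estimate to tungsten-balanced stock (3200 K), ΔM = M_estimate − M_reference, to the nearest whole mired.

ln(t − 10) = (151 + 305.0) / 138.5 = 3.2924.
t − 10 = e^3.2924 = 26.908, so t = 36.908.
T = 100·t = 3691 K → 3700 K to the nearest 100 K.
M_estimate = 10⁶/3700 = 270.27; M_reference = 10⁶/3200 = 312.50.
ΔM = 270.27 − 312.50 = -42.23 → -42 mireds.

-42 mireds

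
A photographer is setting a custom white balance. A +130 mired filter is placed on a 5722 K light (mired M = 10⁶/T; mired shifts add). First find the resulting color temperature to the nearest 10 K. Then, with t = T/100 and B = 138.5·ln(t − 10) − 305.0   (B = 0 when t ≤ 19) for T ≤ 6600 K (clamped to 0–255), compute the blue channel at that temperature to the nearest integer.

128

M_in = 10⁶/5722 = 174.76; M_out = 174.76 + (+130) = 304.76.
T_out = 10⁶/304.76 = 3281.2 K → 3280 K; t = 32.8.
B = 138.5·ln(32.8 − 10) − 305.0 = 138.5·ln 22.8 − 305.0 = 138.5·3.1268 − 305.0 = 128.056.
Rounded: 128.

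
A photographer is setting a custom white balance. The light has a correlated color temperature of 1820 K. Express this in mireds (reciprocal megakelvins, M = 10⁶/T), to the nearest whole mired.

M = 10⁶ / 1820 = 549.451 → 549 mireds.

549 mireds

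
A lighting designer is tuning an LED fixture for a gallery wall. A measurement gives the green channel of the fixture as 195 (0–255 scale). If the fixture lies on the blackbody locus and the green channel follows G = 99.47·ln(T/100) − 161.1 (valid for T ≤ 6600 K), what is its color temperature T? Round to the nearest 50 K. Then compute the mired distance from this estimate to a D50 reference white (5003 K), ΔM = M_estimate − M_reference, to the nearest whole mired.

+78 mireds

ln t = (195 + 161.1) / 99.47 = 3.5800.
t = e^3.5800 = 35.873.
T = 100·t = 3587 K → 3600 K to the nearest 50 K.
M_estimate = 10⁶/3600 = 277.78; M_reference = 10⁶/5003 = 199.88.
ΔM = 277.78 − 199.88 = 77.90 → +78 mireds.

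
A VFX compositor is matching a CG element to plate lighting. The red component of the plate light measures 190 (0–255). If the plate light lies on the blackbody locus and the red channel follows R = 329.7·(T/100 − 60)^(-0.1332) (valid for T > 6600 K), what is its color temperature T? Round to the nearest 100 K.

12300 K

(t − 60)^(-0.1332) = 190/329.7 = 0.57628.
t − 60 = 0.57628^(1/-0.1332) = 0.57628^(-7.508) = 62.667, so t = 122.667.
T = 100·t = 12267 K → 12300 K to the nearest 100 K.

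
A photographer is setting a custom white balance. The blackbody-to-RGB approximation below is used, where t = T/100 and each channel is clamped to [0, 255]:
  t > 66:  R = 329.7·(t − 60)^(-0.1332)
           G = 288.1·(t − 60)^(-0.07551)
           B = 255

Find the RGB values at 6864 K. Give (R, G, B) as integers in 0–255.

t = 6864/100 = 68.64; the t > 66 branch applies.
R = 329.7·(68.64 − 60)^(-0.1332) = 329.7·8.64^(-0.1332) = 329.7·0.75034 = 247.386.
G = 288.1·(68.64 − 60)^(-0.07551) = 288.1·8.64^(-0.07551) = 288.1·0.84974 = 244.809.
B = 255 by definition for t > 66.
Rounded: (247, 245, 255).

(247, 245, 255)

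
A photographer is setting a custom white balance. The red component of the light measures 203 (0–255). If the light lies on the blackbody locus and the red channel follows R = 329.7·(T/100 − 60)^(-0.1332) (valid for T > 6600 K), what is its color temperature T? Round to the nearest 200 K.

(t − 60)^(-0.1332) = 203/329.7 = 0.61571.
t − 60 = 0.61571^(1/-0.1332) = 0.61571^(-7.508) = 38.129, so t = 98.129.
T = 100·t = 9813 K → 9800 K to the nearest 200 K.

9800 K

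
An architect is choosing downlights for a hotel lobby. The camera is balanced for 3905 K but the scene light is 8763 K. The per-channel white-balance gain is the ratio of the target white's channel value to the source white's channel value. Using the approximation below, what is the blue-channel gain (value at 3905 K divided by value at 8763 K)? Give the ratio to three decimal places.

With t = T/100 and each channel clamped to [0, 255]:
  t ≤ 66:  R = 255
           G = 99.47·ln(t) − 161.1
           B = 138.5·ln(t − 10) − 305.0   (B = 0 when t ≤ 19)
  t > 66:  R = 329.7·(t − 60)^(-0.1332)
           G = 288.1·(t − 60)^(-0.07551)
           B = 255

0.634

At 8763 K (t = 87.63):
  B = 255 by definition for t > 66.
At 3905 K (t = 39.05):
  B = 138.5·ln(39.05 − 10) − 305.0 = 138.5·ln 29.05 − 305.0 = 138.5·3.3690 − 305.0 = 161.609.
Gain = 161.609 / 255.000 = 0.6338 → 0.634.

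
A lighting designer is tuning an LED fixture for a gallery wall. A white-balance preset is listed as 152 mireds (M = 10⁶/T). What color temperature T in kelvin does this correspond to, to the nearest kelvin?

6579 K

T = 10⁶ / 152 = 6578.95 K → 6579 K.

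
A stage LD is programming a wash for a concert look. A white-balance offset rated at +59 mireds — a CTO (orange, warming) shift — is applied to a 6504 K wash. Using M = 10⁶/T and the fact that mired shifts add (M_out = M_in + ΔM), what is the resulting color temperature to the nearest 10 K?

4700 K

M_in = 10⁶/6504 = 153.75 mireds.
M_out = 153.75 + (+59) = 212.75 mireds.
T_out = 10⁶/212.75 = 4700.3 K → 4700 K.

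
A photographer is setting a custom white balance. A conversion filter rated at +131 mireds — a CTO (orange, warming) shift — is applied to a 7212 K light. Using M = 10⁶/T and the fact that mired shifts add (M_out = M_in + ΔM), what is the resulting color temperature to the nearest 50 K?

3700 K

M_in = 10⁶/7212 = 138.66 mireds.
M_out = 138.66 + (+131) = 269.66 mireds.
T_out = 10⁶/269.66 = 3708.4 K → 3700 K.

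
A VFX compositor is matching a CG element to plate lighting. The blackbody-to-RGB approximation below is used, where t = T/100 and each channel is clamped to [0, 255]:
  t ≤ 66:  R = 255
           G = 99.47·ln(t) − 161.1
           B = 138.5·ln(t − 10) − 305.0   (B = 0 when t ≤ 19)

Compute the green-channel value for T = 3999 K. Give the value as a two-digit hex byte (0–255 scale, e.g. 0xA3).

t = 3999/100 = 39.99; the t ≤ 66 branch applies.
G = 99.47·ln 39.99 − 161.1 = 99.47·3.6886 − 161.1 = 205.808.
Rounded: 206; in hex, 0xCE.

0xCE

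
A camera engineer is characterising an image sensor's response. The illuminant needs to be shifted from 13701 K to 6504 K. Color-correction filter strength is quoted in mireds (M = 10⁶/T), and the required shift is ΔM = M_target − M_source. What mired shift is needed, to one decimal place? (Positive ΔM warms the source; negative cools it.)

M_source = 10⁶/13701 = 72.987; M_target = 10⁶/6504 = 153.752.
ΔM = 153.752 − 72.987 = 80.764 → +80.8 mireds, a warming shift.

+80.8 mireds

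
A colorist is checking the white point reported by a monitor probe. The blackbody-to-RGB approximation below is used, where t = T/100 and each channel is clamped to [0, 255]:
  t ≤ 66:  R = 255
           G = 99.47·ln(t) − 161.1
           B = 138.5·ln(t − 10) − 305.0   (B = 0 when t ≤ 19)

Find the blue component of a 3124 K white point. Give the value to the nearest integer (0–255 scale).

t = 3124/100 = 31.24; the t ≤ 66 branch applies.
B = 138.5·ln(31.24 − 10) − 305.0 = 138.5·ln 21.24 − 305.0 = 138.5·3.0559 − 305.0 = 118.240.
Rounded: 118.

118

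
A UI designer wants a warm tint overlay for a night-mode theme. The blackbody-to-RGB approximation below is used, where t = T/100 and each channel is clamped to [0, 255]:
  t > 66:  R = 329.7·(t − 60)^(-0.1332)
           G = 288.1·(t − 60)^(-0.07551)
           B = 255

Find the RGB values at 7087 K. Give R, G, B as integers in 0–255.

R=240, G=241, B=255

t = 7087/100 = 70.87; the t > 66 branch applies.
R = 329.7·(70.87 − 60)^(-0.1332) = 329.7·10.87^(-0.1332) = 329.7·0.72774 = 239.935.
G = 288.1·(70.87 − 60)^(-0.07551) = 288.1·10.87^(-0.07551) = 288.1·0.83513 = 240.601.
B = 255 by definition for t > 66.
Rounded: (240, 241, 255).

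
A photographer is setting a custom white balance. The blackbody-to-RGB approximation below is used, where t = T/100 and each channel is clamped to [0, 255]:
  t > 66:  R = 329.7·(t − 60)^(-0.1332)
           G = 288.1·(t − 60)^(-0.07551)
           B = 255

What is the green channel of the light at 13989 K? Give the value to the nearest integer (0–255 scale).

207

t = 13989/100 = 139.89; the t > 66 branch applies.
G = 288.1·(139.89 − 60)^(-0.07551) = 288.1·79.89^(-0.07551) = 288.1·0.71836 = 206.960.
Rounded: 207.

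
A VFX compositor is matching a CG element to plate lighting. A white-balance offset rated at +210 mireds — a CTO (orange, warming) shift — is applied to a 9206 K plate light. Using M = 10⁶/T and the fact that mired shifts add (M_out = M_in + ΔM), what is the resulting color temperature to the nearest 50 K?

3150 K

M_in = 10⁶/9206 = 108.62 mireds.
M_out = 108.62 + (+210) = 318.62 mireds.
T_out = 10⁶/318.62 = 3138.5 K → 3150 K.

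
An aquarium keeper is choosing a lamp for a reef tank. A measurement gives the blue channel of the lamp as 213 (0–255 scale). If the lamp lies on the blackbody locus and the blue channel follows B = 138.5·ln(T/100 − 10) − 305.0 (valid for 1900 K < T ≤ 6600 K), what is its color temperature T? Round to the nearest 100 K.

5200 K

ln(t − 10) = (213 + 305.0) / 138.5 = 3.7401.
t − 10 = e^3.7401 = 42.101, so t = 52.101.
T = 100·t = 5210 K → 5200 K to the nearest 100 K.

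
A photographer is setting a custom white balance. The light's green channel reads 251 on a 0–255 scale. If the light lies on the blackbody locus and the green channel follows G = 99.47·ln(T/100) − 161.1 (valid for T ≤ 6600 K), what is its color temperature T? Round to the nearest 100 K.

6300 K

ln t = (251 + 161.1) / 99.47 = 4.1430.
t = e^4.1430 = 62.989.
T = 100·t = 6299 K → 6300 K to the nearest 100 K.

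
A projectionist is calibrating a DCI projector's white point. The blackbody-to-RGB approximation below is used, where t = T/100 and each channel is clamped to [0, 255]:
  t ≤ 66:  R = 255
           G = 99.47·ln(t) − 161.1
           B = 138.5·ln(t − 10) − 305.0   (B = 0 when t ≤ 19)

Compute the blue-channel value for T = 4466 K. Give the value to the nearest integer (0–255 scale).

186

t = 4466/100 = 44.66; the t ≤ 66 branch applies.
B = 138.5·ln(44.66 − 10) − 305.0 = 138.5·ln 34.66 − 305.0 = 138.5·3.5456 − 305.0 = 186.064.
Rounded: 186.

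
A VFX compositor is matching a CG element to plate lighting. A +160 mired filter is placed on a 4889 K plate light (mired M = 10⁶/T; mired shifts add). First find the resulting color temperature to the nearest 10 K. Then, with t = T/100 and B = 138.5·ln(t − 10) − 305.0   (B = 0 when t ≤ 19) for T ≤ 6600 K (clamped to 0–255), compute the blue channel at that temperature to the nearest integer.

91

M_in = 10⁶/4889 = 204.54; M_out = 204.54 + (+160) = 364.54.
T_out = 10⁶/364.54 = 2743.2 K → 2740 K; t = 27.4.
B = 138.5·ln(27.4 − 10) − 305.0 = 138.5·ln 17.4 − 305.0 = 138.5·2.8565 − 305.0 = 90.621.
Rounded: 91.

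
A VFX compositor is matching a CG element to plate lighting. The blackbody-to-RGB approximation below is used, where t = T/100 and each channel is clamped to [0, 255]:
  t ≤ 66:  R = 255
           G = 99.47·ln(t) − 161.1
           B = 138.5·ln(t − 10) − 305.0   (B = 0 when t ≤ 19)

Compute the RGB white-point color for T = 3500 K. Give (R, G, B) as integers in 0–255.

t = 3500/100 = 35; the t ≤ 66 branch applies.
R = 255 by definition for t ≤ 66.
G = 99.47·ln 35 − 161.1 = 99.47·3.5553 − 161.1 = 192.550.
B = 138.5·ln(35 − 10) − 305.0 = 138.5·ln 25 − 305.0 = 138.5·3.2189 − 305.0 = 140.814.
Rounded: (255, 193, 141).

(255, 193, 141)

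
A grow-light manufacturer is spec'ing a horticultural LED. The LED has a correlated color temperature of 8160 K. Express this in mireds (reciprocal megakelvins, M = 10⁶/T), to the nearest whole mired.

M = 10⁶ / 8160 = 122.549 → 123 mireds.

123 mireds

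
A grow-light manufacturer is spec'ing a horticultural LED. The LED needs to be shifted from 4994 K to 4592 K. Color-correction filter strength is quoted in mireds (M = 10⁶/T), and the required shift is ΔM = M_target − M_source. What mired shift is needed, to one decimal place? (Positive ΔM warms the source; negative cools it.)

M_source = 10⁶/4994 = 200.240; M_target = 10⁶/4592 = 217.770.
ΔM = 217.770 − 200.240 = 17.530 → +17.5 mireds, a warming shift.

+17.5 mireds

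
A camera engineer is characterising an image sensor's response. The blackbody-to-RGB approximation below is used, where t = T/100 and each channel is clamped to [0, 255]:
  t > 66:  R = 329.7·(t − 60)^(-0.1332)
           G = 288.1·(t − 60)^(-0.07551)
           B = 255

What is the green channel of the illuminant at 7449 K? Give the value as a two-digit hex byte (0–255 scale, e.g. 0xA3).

t = 7449/100 = 74.49; the t > 66 branch applies.
G = 288.1·(74.49 − 60)^(-0.07551) = 288.1·14.49^(-0.07551) = 288.1·0.81720 = 235.435.
Rounded: 235; in hex, 0xEB.

0xEB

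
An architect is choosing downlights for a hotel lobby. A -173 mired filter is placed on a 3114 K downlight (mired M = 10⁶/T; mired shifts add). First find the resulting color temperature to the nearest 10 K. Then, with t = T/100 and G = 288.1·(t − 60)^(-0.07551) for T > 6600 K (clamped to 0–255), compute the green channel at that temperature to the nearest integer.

M_in = 10⁶/3114 = 321.13; M_out = 321.13 + (-173) = 148.13.
T_out = 10⁶/148.13 = 6750.8 K → 6750 K; t = 67.5.
G = 288.1·(67.5 − 60)^(-0.07551) = 288.1·7.5^(-0.07551) = 288.1·0.85886 = 247.439.
Rounded: 247.

247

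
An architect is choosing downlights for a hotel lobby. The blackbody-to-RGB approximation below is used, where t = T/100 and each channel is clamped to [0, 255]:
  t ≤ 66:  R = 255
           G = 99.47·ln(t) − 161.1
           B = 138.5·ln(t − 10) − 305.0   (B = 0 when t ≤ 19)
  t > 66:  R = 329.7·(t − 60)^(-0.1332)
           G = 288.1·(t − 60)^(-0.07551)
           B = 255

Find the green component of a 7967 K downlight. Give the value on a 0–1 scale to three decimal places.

t = 7967/100 = 79.67; the t > 66 branch applies.
G = 288.1·(79.67 − 60)^(-0.07551) = 288.1·19.67^(-0.07551) = 288.1·0.79855 = 230.064.
On a 0–1 scale: 230.064/255 = 0.9022 → 0.902.

0.902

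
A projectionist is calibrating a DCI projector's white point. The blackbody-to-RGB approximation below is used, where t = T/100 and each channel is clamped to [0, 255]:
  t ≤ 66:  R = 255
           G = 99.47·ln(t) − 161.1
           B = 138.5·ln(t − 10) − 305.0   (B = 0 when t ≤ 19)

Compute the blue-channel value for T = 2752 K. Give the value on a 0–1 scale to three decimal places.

0.359

t = 2752/100 = 27.52; the t ≤ 66 branch applies.
B = 138.5·ln(27.52 − 10) − 305.0 = 138.5·ln 17.52 − 305.0 = 138.5·2.8633 − 305.0 = 91.573.
On a 0–1 scale: 91.573/255 = 0.3591 → 0.359.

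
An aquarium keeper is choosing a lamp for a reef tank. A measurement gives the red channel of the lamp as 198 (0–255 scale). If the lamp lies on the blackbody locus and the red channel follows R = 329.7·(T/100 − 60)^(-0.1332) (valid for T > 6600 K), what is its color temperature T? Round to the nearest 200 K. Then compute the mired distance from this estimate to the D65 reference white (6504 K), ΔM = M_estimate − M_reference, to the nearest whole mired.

-59 mireds

(t − 60)^(-0.1332) = 198/329.7 = 0.60055.
t − 60 = 0.60055^(1/-0.1332) = 0.60055^(-7.508) = 45.980, so t = 105.980.
T = 100·t = 10598 K → 10600 K to the nearest 200 K.
M_estimate = 10⁶/10600 = 94.34; M_reference = 10⁶/6504 = 153.75.
ΔM = 94.34 − 153.75 = -59.41 → -59 mireds.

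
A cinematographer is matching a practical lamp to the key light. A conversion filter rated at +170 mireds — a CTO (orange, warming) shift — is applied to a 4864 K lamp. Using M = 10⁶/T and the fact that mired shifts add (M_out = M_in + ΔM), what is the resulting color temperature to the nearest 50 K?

M_in = 10⁶/4864 = 205.59 mireds.
M_out = 205.59 + (+170) = 375.59 mireds.
T_out = 10⁶/375.59 = 2662.5 K → 2650 K.

2650 K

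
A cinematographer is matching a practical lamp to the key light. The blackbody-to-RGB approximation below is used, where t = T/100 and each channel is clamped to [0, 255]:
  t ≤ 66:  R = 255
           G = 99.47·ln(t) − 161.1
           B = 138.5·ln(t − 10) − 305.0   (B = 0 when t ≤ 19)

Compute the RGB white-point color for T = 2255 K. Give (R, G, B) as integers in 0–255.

t = 2255/100 = 22.55; the t ≤ 66 branch applies.
R = 255 by definition for t ≤ 66.
G = 99.47·ln 22.55 − 161.1 = 99.47·3.1157 − 161.1 = 148.822.
B = 138.5·ln(22.55 − 10) − 305.0 = 138.5·ln 12.55 − 305.0 = 138.5·2.5297 − 305.0 = 45.366.
Rounded: (255, 149, 45).

(255, 149, 45)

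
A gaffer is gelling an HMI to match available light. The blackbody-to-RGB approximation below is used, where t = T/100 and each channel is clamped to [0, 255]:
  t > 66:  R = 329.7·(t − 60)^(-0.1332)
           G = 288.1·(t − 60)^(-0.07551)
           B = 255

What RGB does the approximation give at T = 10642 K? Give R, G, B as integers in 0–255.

R=198, G=216, B=255

t = 10642/100 = 106.42; the t > 66 branch applies.
R = 329.7·(106.42 − 60)^(-0.1332) = 329.7·46.42^(-0.1332) = 329.7·0.59978 = 197.749.
G = 288.1·(106.42 − 60)^(-0.07551) = 288.1·46.42^(-0.07551) = 288.1·0.74842 = 215.621.
B = 255 by definition for t > 66.
Rounded: (198, 216, 255).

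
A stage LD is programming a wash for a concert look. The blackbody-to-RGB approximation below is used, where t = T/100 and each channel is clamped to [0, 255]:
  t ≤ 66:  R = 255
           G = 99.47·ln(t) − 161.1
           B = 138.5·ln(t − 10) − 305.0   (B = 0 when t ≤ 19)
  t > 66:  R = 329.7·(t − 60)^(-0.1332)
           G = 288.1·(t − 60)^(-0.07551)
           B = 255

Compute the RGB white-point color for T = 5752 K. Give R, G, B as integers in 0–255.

t = 5752/100 = 57.52; the t ≤ 66 branch applies.
R = 255 by definition for t ≤ 66.
G = 99.47·ln 57.52 − 161.1 = 99.47·4.0521 − 161.1 = 241.966.
B = 138.5·ln(57.52 − 10) − 305.0 = 138.5·ln 47.52 − 305.0 = 138.5·3.8612 − 305.0 = 229.769.
Rounded: (255, 242, 230).

R=255, G=242, B=230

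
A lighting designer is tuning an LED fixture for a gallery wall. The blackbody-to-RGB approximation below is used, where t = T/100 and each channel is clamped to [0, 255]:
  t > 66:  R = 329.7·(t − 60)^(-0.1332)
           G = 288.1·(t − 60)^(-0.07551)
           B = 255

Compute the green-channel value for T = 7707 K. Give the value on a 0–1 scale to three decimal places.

0.912

t = 7707/100 = 77.07; the t > 66 branch applies.
G = 288.1·(77.07 − 60)^(-0.07551) = 288.1·17.07^(-0.07551) = 288.1·0.80715 = 232.540.
On a 0–1 scale: 232.540/255 = 0.9119 → 0.912.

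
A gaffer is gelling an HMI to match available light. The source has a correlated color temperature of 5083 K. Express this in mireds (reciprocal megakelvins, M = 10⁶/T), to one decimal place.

196.7 mireds

M = 10⁶ / 5083 = 196.734 → 196.7 mireds.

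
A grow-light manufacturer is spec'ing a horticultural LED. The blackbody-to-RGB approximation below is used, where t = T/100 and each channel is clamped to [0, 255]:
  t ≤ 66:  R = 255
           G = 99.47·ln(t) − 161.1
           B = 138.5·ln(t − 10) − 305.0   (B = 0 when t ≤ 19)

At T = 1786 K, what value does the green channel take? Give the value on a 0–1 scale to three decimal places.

0.493

t = 1786/100 = 17.86; the t ≤ 66 branch applies.
G = 99.47·ln 17.86 − 161.1 = 99.47·2.8826 − 161.1 = 125.629.
On a 0–1 scale: 125.629/255 = 0.4927 → 0.493.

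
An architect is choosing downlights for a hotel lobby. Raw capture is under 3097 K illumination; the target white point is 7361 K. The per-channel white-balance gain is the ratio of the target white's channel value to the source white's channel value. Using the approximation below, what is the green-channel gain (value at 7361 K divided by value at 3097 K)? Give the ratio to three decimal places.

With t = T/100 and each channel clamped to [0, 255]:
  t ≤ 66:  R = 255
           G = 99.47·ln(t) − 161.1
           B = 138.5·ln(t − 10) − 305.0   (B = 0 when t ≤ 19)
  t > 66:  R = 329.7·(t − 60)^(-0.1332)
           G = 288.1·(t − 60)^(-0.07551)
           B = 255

1.311

At 3097 K (t = 30.97):
  G = 99.47·ln 30.97 − 161.1 = 99.47·3.4330 − 161.1 = 180.382.
At 7361 K (t = 73.61):
  G = 288.1·(73.61 − 60)^(-0.07551) = 288.1·13.61^(-0.07551) = 288.1·0.82107 = 236.551.
Gain = 236.551 / 180.382 = 1.3114 → 1.311.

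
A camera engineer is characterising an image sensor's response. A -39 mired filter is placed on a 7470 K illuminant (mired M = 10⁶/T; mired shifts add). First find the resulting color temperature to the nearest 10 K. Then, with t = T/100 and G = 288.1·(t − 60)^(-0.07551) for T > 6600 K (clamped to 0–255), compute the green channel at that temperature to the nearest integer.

M_in = 10⁶/7470 = 133.87; M_out = 133.87 + (-39) = 94.87.
T_out = 10⁶/94.87 = 10540.9 K → 10540 K; t = 105.4.
G = 288.1·(105.4 − 60)^(-0.07551) = 288.1·45.4^(-0.07551) = 288.1·0.74968 = 215.983.
Rounded: 216.

216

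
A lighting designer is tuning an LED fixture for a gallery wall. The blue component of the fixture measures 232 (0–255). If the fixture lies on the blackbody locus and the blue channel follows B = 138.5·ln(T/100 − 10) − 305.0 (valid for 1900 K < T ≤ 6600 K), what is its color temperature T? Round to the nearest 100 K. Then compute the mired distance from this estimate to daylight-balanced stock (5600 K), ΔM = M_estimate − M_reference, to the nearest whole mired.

ln(t − 10) = (232 + 305.0) / 138.5 = 3.8773.
t − 10 = e^3.8773 = 48.292, so t = 58.292.
T = 100·t = 5829 K → 5800 K to the nearest 100 K.
M_estimate = 10⁶/5800 = 172.41; M_reference = 10⁶/5600 = 178.57.
ΔM = 172.41 − 178.57 = -6.16 → -6 mireds.

-6 mireds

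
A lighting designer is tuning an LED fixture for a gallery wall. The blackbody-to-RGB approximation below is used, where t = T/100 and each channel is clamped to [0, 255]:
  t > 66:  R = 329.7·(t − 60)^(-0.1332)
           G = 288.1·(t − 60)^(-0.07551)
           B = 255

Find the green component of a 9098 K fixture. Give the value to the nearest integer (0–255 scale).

222

t = 9098/100 = 90.98; the t > 66 branch applies.
G = 288.1·(90.98 − 60)^(-0.07551) = 288.1·30.98^(-0.07551) = 288.1·0.77163 = 222.306.
Rounded: 222.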